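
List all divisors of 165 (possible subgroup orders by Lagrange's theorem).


Lagrange's theorem: |H| divides |G|
|G| = 165
Divisors of 165: 1, 3, 5, 11, 15, 33, 55, 165

Possible subgroup orders: {1, 3, 5, 11, 15, 33, 55, 165}


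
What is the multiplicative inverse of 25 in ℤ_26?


Use the extended Euclidean algorithm to write 1 = 25·s + 26·t; then s mod 26 is the inverse.
Euclidean algorithm:
  25 = 0·26 + 25
  26 = 1·25 + 1
  25 = 25·1 + 0
gcd(25,26) = 1
Back-substitution gives: 25·(-1) + 26·(1) = 1
So 25⁻¹ ≡ -1 ≡ 25 (mod 26)
Check: 25 × 25 = 625 ≡ 1 (mod 26) ✓

25⁻¹ ≡ 25 (mod 26)


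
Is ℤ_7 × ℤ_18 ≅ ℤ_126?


Comparing ℤ_7 × ℤ_18 and ℤ_126:
gcd(7,18) = 1, so ℤ_7 × ℤ_18 ≅ ℤ_126 (CRT)

Yes, ℤ_7 × ℤ_18 ≅ ℤ_126


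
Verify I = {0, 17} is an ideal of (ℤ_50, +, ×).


Check ideal conditions for I = {0, 17} in ℤ_50:
(1) I is an additive subgroup? No
(2) For r ∈ ℤ_50 and a ∈ I: r·a ∈ I? No  [counterexample: r=2, a=17, r·a mod 50 = 34 ∉ I]

No, I is not an ideal of ℤ_50


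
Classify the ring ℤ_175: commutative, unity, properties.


ℤ_175 is a commutative ring with unity 1; 175 = 5×35 is composite, so 5·35 ≡ 0 gives zero divisors (not an integral domain)
Commutative: Yes
Integral domain: No
Has unity: Yes

ℤ_175: Commutative=Yes, Unity=Yes


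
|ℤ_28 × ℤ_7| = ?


|A × B| = |A| · |B|
|ℤ_28 × ℤ_7| = 28 × 7 = 196

|ℤ_28 × ℤ_7| = 196


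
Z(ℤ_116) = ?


Z(G) = {g ∈ G | gx = xg for all x ∈ G}
ℤ_116 is abelian, so Z(G) = G

Z(ℤ_116) = ℤ_116


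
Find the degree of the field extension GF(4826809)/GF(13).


GF(4826809) = GF(13^6), so the extension degree is 6

[GF(4826809)/GF(13)] = 6


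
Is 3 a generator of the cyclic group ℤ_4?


g generates ℤ_n iff gcd(g, n) = 1
gcd(3, 4) = 1
Since gcd = 1, 3 is a generator.

Yes, 3 generates ℤ_4


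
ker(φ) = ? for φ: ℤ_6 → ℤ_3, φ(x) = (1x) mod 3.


Kernel = preimage of identity
ker(φ) = {x ∈ ℤ_6 : 1x ≡ 0 (mod 3)}. Since 3 | 6, φ is well-defined. The kernel is the cyclic subgroup ⟨3⟩ of ℤ_6 (order 2), i.e. {0, 3}

ker(φ) = {0, 3}


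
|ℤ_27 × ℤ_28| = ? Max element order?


|ℤ_27 × ℤ_28| = 27 × 28 = 756
Max element order = lcm(27,28) = 756
Cyclic? Yes (gcd=1)

|ℤ_27×ℤ_28| = 756, max element order = 756


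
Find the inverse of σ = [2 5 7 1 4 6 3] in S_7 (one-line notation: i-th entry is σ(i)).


To find σ⁻¹, swap domain and range:
σ(1) = 2 → σ⁻¹(2) = 1
σ(2) = 5 → σ⁻¹(5) = 2
σ(3) = 7 → σ⁻¹(7) = 3
σ(4) = 1 → σ⁻¹(1) = 4
σ(5) = 4 → σ⁻¹(4) = 5
σ(6) = 6 → σ⁻¹(6) = 6
σ(7) = 3 → σ⁻¹(3) = 7

σ⁻¹ = [4 1 7 5 2 6 3]


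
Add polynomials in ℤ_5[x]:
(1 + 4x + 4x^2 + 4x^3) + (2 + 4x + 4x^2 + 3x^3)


Add coefficients mod 5:
x^0: 1 + 2 = 3 (mod 5)
x^1: 4 + 4 = 3 (mod 5)
x^2: 4 + 4 = 3 (mod 5)
x^3: 4 + 3 = 2 (mod 5)
Result: 3 + 3x + 3x^2 + 2x^3

f + g = 3 + 3x + 3x^2 + 2x^3


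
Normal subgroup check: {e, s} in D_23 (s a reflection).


H = {e, s} in D_23 (s a reflection)
r·s·r⁻¹ = sr⁻² ≠ s for n ≥ 3, so {e, s} is not closed under conjugation

No, not a normal subgroup


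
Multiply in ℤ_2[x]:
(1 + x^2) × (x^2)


Expand and collect like terms; reduce coefficients mod 2:
x^0: 1·0 = 0 ≡ 0 (mod 2)
x^1: 1·0 + 0·0 = 0 ≡ 0 (mod 2)
x^2: 1·1 + 0·0 + 1·0 = 1 ≡ 1 (mod 2)
x^3: 0·1 + 1·0 = 0 ≡ 0 (mod 2)
x^4: 1·1 = 1 ≡ 1 (mod 2)
Result: x^2 + x^4

f · g = x^2 + x^4


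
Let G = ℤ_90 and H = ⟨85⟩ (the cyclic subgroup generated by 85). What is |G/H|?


|⟨85⟩| = n / gcd(85, 90) = 90 / 5 = 18
H is normal (ℤ_90 is abelian).
|G/H| = |G| / |H| = 90 / 18 = 5

|G/H| = 5


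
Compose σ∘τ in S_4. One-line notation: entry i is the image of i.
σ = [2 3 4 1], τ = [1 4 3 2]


σ∘τ: apply τ first, then σ
1 →τ 1 →σ 2
2 →τ 4 →σ 1
3 →τ 3 →σ 4
4 →τ 2 →σ 3

σ∘τ = [2 1 4 3]


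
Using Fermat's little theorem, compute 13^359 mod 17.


Fermat's little theorem: if p is prime and gcd(a,p)=1, then a^(p-1) ≡ 1 (mod p)
p = 17 is prime, gcd(13,17) = 1
Reduce exponent: 359 mod 16 = 7
So 13^359 ≡ 13^7 (mod 17)
13^7 mod 17 = 4

13^359 ≡ 4 (mod 17)


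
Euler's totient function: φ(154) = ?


Factor n: 154 = 2 × 7 × 11
φ(n) = n · ∏(1 - 1/p) over distinct primes p | n
φ(154) = 154 · (1 - 1/2) · (1 - 1/7) · (1 - 1/11) = 60

φ(154) = 60


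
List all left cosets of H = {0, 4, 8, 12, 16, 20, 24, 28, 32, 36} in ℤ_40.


H = {0, 4, 8, 12, 16, 20, 24, 28, 32, 36}, |H| = 10
Number of cosets = |G|/|H| = 40/10 = 4
0 + H = {0, 4, 8, 12, 16, 20, 24, 28, 32, 36}
1 + H = {1, 5, 9, 13, 17, 21, 25, 29, 33, 37}
2 + H = {2, 6, 10, 14, 18, 22, 26, 30, 34, 38}
3 + H = {3, 7, 11, 15, 19, 23, 27, 31, 35, 39}

Cosets: 0+H={0,4,8,12,16,20,24,28,32,36}; 1+H={1,5,9,13,17,21,25,29,33,37}; 2+H={2,6,10,14,18,22,26,30,34,38}; 3+H={3,7,11,15,19,23,27,31,35,39}


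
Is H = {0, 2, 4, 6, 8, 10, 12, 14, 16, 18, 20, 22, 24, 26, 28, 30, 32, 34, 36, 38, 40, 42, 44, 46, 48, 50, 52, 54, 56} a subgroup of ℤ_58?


Subgroup test for H = {0, 2, 4, 6, 8, 10, 12, 14, 16, 18, 20, 22, 24, 26, 28, 30, 32, 34, 36, 38, 40, 42, 44, 46, 48, 50, 52, 54, 56} in (ℤ_58, +):
(1) 0 ∈ H? Yes
(2) Closure: for all a,b ∈ H, (a+b) mod 58 ∈ H? Yes
(3) Inverses: for all a ∈ H, -a mod 58 ∈ H? Yes

Yes, H is a subgroup of ℤ_58


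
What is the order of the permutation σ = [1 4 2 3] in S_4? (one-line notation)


Cycle decomposition: (2 4 3)
Cycle lengths: 3
Order = lcm(3) = 3

ord(σ) = 3


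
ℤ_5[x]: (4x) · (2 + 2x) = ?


Expand and collect like terms; reduce coefficients mod 5:
x^0: 0·2 = 0 ≡ 0 (mod 5)
x^1: 0·2 + 4·2 = 8 ≡ 3 (mod 5)
x^2: 4·2 = 8 ≡ 3 (mod 5)
Result: 3x + 3x^2

f · g = 3x + 3x^2


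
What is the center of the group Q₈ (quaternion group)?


Z(G) = {g ∈ G | gx = xg for all x ∈ G}
In Q₈ = {±1, ±i, ±j, ±k}, only ±1 commute with every element

Z(Q₈ (quaternion group)) = {1, -1}


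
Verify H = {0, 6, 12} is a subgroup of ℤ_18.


Subgroup test for H = {0, 6, 12} in (ℤ_18, +):
(1) 0 ∈ H? Yes
(2) Closure: for all a,b ∈ H, (a+b) mod 18 ∈ H? Yes
(3) Inverses: for all a ∈ H, -a mod 18 ∈ H? Yes

Yes, H is a subgroup of ℤ_18


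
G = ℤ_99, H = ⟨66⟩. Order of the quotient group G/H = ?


|⟨66⟩| = n / gcd(66, 99) = 99 / 33 = 3
H is normal (ℤ_99 is abelian).
|G/H| = |G| / |H| = 99 / 3 = 33

|G/H| = 33


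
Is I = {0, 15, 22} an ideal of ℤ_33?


Check ideal conditions for I = {0, 15, 22} in ℤ_33:
(1) I is an additive subgroup? No
(2) For r ∈ ℤ_33 and a ∈ I: r·a ∈ I? No  [counterexample: r=2, a=15, r·a mod 33 = 30 ∉ I]

No, I is not an ideal of ℤ_33


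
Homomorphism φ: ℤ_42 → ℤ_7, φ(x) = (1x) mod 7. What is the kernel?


Kernel = preimage of identity
ker(φ) = {x ∈ ℤ_42 : 1x ≡ 0 (mod 7)}. Since 7 | 42, φ is well-defined. The kernel is the cyclic subgroup ⟨7⟩ of ℤ_42 (order 6), i.e. {0, 7, 14, 21, 28, 35}

ker(φ) = {0, 7, 14, 21, 28, 35}


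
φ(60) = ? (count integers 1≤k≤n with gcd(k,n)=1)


Factor n: 60 = 2^2 × 3 × 5
φ(n) = n · ∏(1 - 1/p) over distinct primes p | n
φ(60) = 60 · (1 - 1/2) · (1 - 1/3) · (1 - 1/5) = 16

φ(60) = 16


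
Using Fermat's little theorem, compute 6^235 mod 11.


Fermat's little theorem: if p is prime and gcd(a,p)=1, then a^(p-1) ≡ 1 (mod p)
p = 11 is prime, gcd(6,11) = 1
Reduce exponent: 235 mod 10 = 5
So 6^235 ≡ 6^5 (mod 11)
6^5 mod 11 = 10

6^235 ≡ 10 (mod 11)


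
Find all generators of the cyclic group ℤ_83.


g generates ℤ_n iff gcd(g,n) = 1
Prime factors of 83: 83
Generators are g ∈ {1,...,82} not divisible by any of these primes.
Generators: {1, 2, 3, 4, 5, 6, 7, 8, 9, 10, 11, 12, 13, 14, 15, 16, 17, 18, 19, 20, 21, 22, 23, 24, 25, 26, 27, 28, 29, 30, 31, 32, 33, 34, 35, 36, 37, 38, 39, 40, 41, 42, 43, 44, 45, 46, 47, 48, 49, 50, 51, 52, 53, 54, 55, 56, 57, 58, 59, 60, 61, 62, 63, 64, 65, 66, 67, 68, 69, 70, 71, 72, 73, 74, 75, 76, 77, 78, 79, 80, 81, 82}
Number of generators = φ(83) = 82

Generators of ℤ_83 = {1, 2, 3, 4, 5, 6, 7, 8, 9, 10, 11, 12, 13, 14, 15, 16, 17, 18, 19, 20, 21, 22, 23, 24, 25, 26, 27, 28, 29, 30, 31, 32, 33, 34, 35, 36, 37, 38, 39, 40, 41, 42, 43, 44, 45, 46, 47, 48, 49, 50, 51, 52, 53, 54, 55, 56, 57, 58, 59, 60, 61, 62, 63, 64, 65, 66, 67, 68, 69, 70, 71, 72, 73, 74, 75, 76, 77, 78, 79, 80, 81, 82}


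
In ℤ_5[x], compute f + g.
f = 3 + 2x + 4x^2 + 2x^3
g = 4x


Add coefficients mod 5:
x^0: 3 + 0 = 3 (mod 5)
x^1: 2 + 4 = 1 (mod 5)
x^2: 4 + 0 = 4 (mod 5)
x^3: 2 + 0 = 2 (mod 5)
Result: 3 + x + 4x^2 + 2x^3

f + g = 3 + x + 4x^2 + 2x^3


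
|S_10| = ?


|S_n| = n! (number of permutations of n symbols)
|S_10| = 10! = 3628800

|S_10| = 3628800


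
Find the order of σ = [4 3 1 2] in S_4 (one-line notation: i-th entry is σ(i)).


Cycle decomposition: (1 4 2 3)
Cycle lengths: 4
Order = lcm(4) = 4

ord(σ) = 4


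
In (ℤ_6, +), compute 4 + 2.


Operation: addition mod 6
4 + 2 = (a + b) mod 6 with a = 4, b = 2

4 + 2 = 0


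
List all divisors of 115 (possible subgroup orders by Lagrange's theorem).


Lagrange's theorem: |H| divides |G|
|G| = 115
Divisors of 115: 1, 5, 23, 115

Possible subgroup orders: {1, 5, 23, 115}


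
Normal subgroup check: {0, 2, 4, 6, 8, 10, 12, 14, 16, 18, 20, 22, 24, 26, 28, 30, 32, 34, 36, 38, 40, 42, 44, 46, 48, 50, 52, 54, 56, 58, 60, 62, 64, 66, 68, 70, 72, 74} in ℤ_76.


H = {0, 2, 4, 6, 8, 10, 12, 14, 16, 18, 20, 22, 24, 26, 28, 30, 32, 34, 36, 38, 40, 42, 44, 46, 48, 50, 52, 54, 56, 58, 60, 62, 64, 66, 68, 70, 72, 74} in ℤ_76
ℤ_76 is abelian; every subgroup of an abelian group is normal

Yes, normal subgroup


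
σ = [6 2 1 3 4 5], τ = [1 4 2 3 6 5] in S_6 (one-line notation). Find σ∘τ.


σ∘τ: apply τ first, then σ
1 →τ 1 →σ 6
2 →τ 4 →σ 3
3 →τ 2 →σ 2
4 →τ 3 →σ 1
5 →τ 6 →σ 5
6 →τ 5 →σ 4

σ∘τ = [6 3 2 1 5 4]


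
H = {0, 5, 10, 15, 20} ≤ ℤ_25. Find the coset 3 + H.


3 + H = {3 + h (mod 25) : h ∈ H}
3+0=3, 3+5=8, 3+10=13, 3+15=18, 3+20=23

3 + H = {3, 8, 13, 18, 23}


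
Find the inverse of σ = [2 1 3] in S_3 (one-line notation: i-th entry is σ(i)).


To find σ⁻¹, swap domain and range:
σ(1) = 2 → σ⁻¹(2) = 1
σ(2) = 1 → σ⁻¹(1) = 2
σ(3) = 3 → σ⁻¹(3) = 3

σ⁻¹ = [2 1 3]


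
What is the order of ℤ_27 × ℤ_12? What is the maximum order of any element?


|ℤ_27 × ℤ_12| = 27 × 12 = 324
Max element order = lcm(27,12) = 108
Cyclic? No (gcd=3)

|ℤ_27×ℤ_12| = 324, max element order = 108


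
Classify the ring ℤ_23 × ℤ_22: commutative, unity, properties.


Direct product ring; commutative with unity (1,1); but (1,0)·(0,1) = (0,0) gives zero divisors, so not an integral domain
Commutative: Yes
Integral domain: No
Has unity: Yes

ℤ_23 × ℤ_22: Commutative=Yes, Unity=Yes


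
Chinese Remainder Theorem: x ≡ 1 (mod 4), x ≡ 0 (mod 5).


m₁ = 4, m₂ = 5, gcd = 1, so CRT applies. M = m₁·m₂ = 20
Let M₁ = M/m₁ = 5, M₂ = M/m₂ = 4
Find y₁ ≡ M₁⁻¹ (mod m₁): 5⁻¹ ≡ 1 (mod 4)
Find y₂ ≡ M₂⁻¹ (mod m₂): 4⁻¹ ≡ 4 (mod 5)
x = a₁·M₁·y₁ + a₂·M₂·y₂ = 1·5·1 + 0·4·4 = 5
Reduce mod 20: x ≡ 5
Check: 5 mod 4 = 1 ✓, 5 mod 5 = 0 ✓

x ≡ 5 (mod 20)


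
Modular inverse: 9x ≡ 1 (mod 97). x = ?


Use the extended Euclidean algorithm to write 1 = 9·s + 97·t; then s mod 97 is the inverse.
Euclidean algorithm:
  9 = 0·97 + 9
  97 = 10·9 + 7
  9 = 1·7 + 2
  7 = 3·2 + 1
  2 = 2·1 + 0
gcd(9,97) = 1
Back-substitution gives: 9·(-43) + 97·(4) = 1
So 9⁻¹ ≡ -43 ≡ 54 (mod 97)
Check: 9 × 54 = 486 ≡ 1 (mod 97) ✓

9⁻¹ ≡ 54 (mod 97)


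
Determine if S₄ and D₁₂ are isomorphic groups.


Comparing S₄ and D₁₂:
S₄ has trivial center; D₁₂ has center {e, r⁶}

No, S₄ ≇ D₁₂


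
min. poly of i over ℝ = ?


i satisfies x² + 1 = 0, irreducible over ℝ

Minimal polynomial: x² + 1


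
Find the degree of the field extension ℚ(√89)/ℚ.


√89 has minimal polynomial x² - 89 (irreducible over ℚ since 89 is squarefree)

[ℚ(√89)/ℚ] = 2


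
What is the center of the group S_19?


Z(G) = {g ∈ G | gx = xg for all x ∈ G}
S_n is non-abelian for n ≥ 3; Z(S_19) is trivial

Z(S_19) = {e}


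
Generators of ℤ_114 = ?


g generates ℤ_n iff gcd(g,n) = 1
Prime factors of 114: 2, 3, 19
Generators are g ∈ {1,...,113} not divisible by any of these primes.
Generators: {1, 5, 7, 11, 13, 17, 23, 25, 29, 31, 35, 37, 41, 43, 47, 49, 53, 55, 59, 61, 65, 67, 71, 73, 77, 79, 83, 85, 89, 91, 97, 101, 103, 107, 109, 113}
Number of generators = φ(114) = 36

Generators of ℤ_114 = {1, 5, 7, 11, 13, 17, 23, 25, 29, 31, 35, 37, 41, 43, 47, 49, 53, 55, 59, 61, 65, 67, 71, 73, 77, 79, 83, 85, 89, 91, 97, 101, 103, 107, 109, 113}


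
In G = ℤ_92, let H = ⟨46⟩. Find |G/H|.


|⟨46⟩| = n / gcd(46, 92) = 92 / 46 = 2
H is normal (ℤ_92 is abelian).
|G/H| = |G| / |H| = 92 / 2 = 46

|G/H| = 46


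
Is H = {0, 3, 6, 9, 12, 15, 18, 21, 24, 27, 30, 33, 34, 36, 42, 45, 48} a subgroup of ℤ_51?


Subgroup test for H = {0, 3, 6, 9, 12, 15, 18, 21, 24, 27, 30, 33, 34, 36, 42, 45, 48} in (ℤ_51, +):
(1) 0 ∈ H? Yes
(2) Closure: for all a,b ∈ H, (a+b) mod 51 ∈ H? No  [counterexample: 3 + 34 = 37 ∉ H]
(3) Inverses: for all a ∈ H, -a mod 51 ∈ H? No

No, H is not a subgroup of ℤ_51


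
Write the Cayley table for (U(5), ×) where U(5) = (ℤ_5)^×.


Elements: {1, 2, 3, 4}
Operation: multiplication mod 5
Entry (a, b) = (a × b) mod 5

Cayley table:
  | 1 | 2 | 3 | 4
1 | 1 | 2 | 3 | 4
2 | 2 | 4 | 1 | 3
3 | 3 | 1 | 4 | 2
4 | 4 | 3 | 2 | 1


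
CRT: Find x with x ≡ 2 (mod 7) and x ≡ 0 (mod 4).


m₁ = 7, m₂ = 4, gcd = 1, so CRT applies. M = m₁·m₂ = 28
Let M₁ = M/m₁ = 4, M₂ = M/m₂ = 7
Find y₁ ≡ M₁⁻¹ (mod m₁): 4⁻¹ ≡ 2 (mod 7)
Find y₂ ≡ M₂⁻¹ (mod m₂): 7⁻¹ ≡ 3 (mod 4)
x = a₁·M₁·y₁ + a₂·M₂·y₂ = 2·4·2 + 0·7·3 = 16
Reduce mod 28: x ≡ 16
Check: 16 mod 7 = 2 ✓, 16 mod 4 = 0 ✓

x ≡ 16 (mod 28)


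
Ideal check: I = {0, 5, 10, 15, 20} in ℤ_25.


Check ideal conditions for I = {0, 5, 10, 15, 20} in ℤ_25:
(1) I is an additive subgroup? Yes
(2) For r ∈ ℤ_25 and a ∈ I: r·a ∈ I? Yes

Yes, I is an ideal of ℤ_25


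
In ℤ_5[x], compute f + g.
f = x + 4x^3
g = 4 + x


Add coefficients mod 5:
x^0: 0 + 4 = 4 (mod 5)
x^1: 1 + 1 = 2 (mod 5)
x^2: 0 + 0 = 0 (mod 5)
x^3: 4 + 0 = 4 (mod 5)
Result: 4 + 2x + 4x^3

f + g = 4 + 2x + 4x^3


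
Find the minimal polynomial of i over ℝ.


i satisfies x² + 1 = 0, irreducible over ℝ

Minimal polynomial: x² + 1


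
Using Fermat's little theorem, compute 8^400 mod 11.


Fermat's little theorem: if p is prime and gcd(a,p)=1, then a^(p-1) ≡ 1 (mod p)
p = 11 is prime, gcd(8,11) = 1
Reduce exponent: 400 mod 10 = 0
So 8^400 ≡ 8^0 (mod 11)
8^0 = 1

8^400 ≡ 1 (mod 11)


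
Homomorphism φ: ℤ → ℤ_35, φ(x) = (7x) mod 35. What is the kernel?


Kernel = preimage of identity
ker(φ) = {x ∈ ℤ : 7x ≡ 0 (mod 35)}. gcd(7,35) = 7, so 7x ≡ 0 (mod 35) ⟺ x ≡ 0 (mod 35/7 = 5). Hence ker(φ) = 5ℤ

ker(φ) = 5ℤ


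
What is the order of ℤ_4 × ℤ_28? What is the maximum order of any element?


|ℤ_4 × ℤ_28| = 4 × 28 = 112
Max element order = lcm(4,28) = 28
Cyclic? No (gcd=4)

|ℤ_4×ℤ_28| = 112, max element order = 28


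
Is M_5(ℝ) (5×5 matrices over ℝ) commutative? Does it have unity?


Matrix multiplication is non-commutative for n ≥ 2; the identity matrix I is the unity; singular matrices give zero divisors, so not an integral domain
Commutative: No
Integral domain: No
Has unity: Yes

M_5(ℝ) (5×5 matrices over ℝ): Commutative=No, Unity=Yes


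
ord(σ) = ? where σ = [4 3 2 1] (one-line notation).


Cycle decomposition: (1 4) (2 3)
Cycle lengths: 2, 2
Order = lcm(2, 2) = 2

ord(σ) = 2


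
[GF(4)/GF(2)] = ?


GF(4) = GF(2^2), so the extension degree is 2

[GF(4)/GF(2)] = 2


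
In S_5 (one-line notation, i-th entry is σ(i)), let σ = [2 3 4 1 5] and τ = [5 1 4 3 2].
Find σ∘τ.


σ∘τ: apply τ first, then σ
1 →τ 5 →σ 5
2 →τ 1 →σ 2
3 →τ 4 →σ 1
4 →τ 3 →σ 4
5 →τ 2 →σ 3

σ∘τ = [5 2 1 4 3]


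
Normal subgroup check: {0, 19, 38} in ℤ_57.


H = {0, 19, 38} in ℤ_57
ℤ_57 is abelian; every subgroup of an abelian group is normal

Yes, normal subgroup


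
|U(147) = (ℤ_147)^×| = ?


U(n) is the group of units mod n; |U(n)| = φ(n)
|U(147)| = φ(147) = 84

|U(147) = (ℤ_147)^×| = 84


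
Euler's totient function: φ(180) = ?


Factor n: 180 = 2^2 × 3^2 × 5
φ(n) = n · ∏(1 - 1/p) over distinct primes p | n
φ(180) = 180 · (1 - 1/2) · (1 - 1/3) · (1 - 1/5) = 48

φ(180) = 48


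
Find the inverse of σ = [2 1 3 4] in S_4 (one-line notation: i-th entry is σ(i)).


To find σ⁻¹, swap domain and range:
σ(1) = 2 → σ⁻¹(2) = 1
σ(2) = 1 → σ⁻¹(1) = 2
σ(3) = 3 → σ⁻¹(3) = 3
σ(4) = 4 → σ⁻¹(4) = 4

σ⁻¹ = [2 1 3 4]


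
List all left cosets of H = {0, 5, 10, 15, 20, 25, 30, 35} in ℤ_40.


H = {0, 5, 10, 15, 20, 25, 30, 35}, |H| = 8
Number of cosets = |G|/|H| = 40/8 = 5
0 + H = {0, 5, 10, 15, 20, 25, 30, 35}
1 + H = {1, 6, 11, 16, 21, 26, 31, 36}
2 + H = {2, 7, 12, 17, 22, 27, 32, 37}
3 + H = {3, 8, 13, 18, 23, 28, 33, 38}
4 + H = {4, 9, 14, 19, 24, 29, 34, 39}

Cosets: 0+H={0,5,10,15,20,25,30,35}; 1+H={1,6,11,16,21,26,31,36}; 2+H={2,7,12,17,22,27,32,37}; 3+H={3,8,13,18,23,28,33,38}; 4+H={4,9,14,19,24,29,34,39}


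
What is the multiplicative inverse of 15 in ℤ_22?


Use the extended Euclidean algorithm to write 1 = 15·s + 22·t; then s mod 22 is the inverse.
Euclidean algorithm:
  15 = 0·22 + 15
  22 = 1·15 + 7
  15 = 2·7 + 1
  7 = 7·1 + 0
gcd(15,22) = 1
Back-substitution gives: 15·(3) + 22·(-2) = 1
So 15⁻¹ ≡ 3 ≡ 3 (mod 22)
Check: 15 × 3 = 45 ≡ 1 (mod 22) ✓

15⁻¹ ≡ 3 (mod 22)


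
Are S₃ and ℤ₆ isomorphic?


Comparing S₃ and ℤ₆:
S₃ is non-abelian, ℤ₆ is abelian

No, S₃ ≇ ℤ₆


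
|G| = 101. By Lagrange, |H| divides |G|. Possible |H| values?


Lagrange's theorem: |H| divides |G|
|G| = 101
Divisors of 101: 1, 101

Possible subgroup orders: {1, 101}


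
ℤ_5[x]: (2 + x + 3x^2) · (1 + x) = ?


Expand and collect like terms; reduce coefficients mod 5:
x^0: 2·1 = 2 ≡ 2 (mod 5)
x^1: 2·1 + 1·1 = 3 ≡ 3 (mod 5)
x^2: 1·1 + 3·1 = 4 ≡ 4 (mod 5)
x^3: 3·1 = 3 ≡ 3 (mod 5)
Result: 2 + 3x + 4x^2 + 3x^3

f · g = 2 + 3x + 4x^2 + 3x^3


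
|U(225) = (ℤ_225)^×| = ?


U(n) is the group of units mod n; |U(n)| = φ(n)
|U(225)| = φ(225) = 120

|U(225) = (ℤ_225)^×| = 120


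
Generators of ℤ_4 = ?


g generates ℤ_n iff gcd(g,n) = 1
Checking each g ∈ {1,...,3}:
gcd(1,4) = 1
gcd(2,4) = 2
gcd(3,4) = 1
Generators: {1, 3}
Number of generators = φ(4) = 2

Generators of ℤ_4 = {1, 3}


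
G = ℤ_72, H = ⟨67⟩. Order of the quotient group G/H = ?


|⟨67⟩| = n / gcd(67, 72) = 72 / 1 = 72
H is normal (ℤ_72 is abelian).
|G/H| = |G| / |H| = 72 / 72 = 1

|G/H| = 1


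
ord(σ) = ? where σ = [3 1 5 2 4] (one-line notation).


Cycle decomposition: (1 3 5 4 2)
Cycle lengths: 5
Order = lcm(5) = 5

ord(σ) = 5


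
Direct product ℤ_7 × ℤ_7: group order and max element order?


|ℤ_7 × ℤ_7| = 7 × 7 = 49
Max element order = lcm(7,7) = 7
Cyclic? No (gcd=7)

|ℤ_7×ℤ_7| = 49, max element order = 7


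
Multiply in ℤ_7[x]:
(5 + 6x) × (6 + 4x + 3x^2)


Expand and collect like terms; reduce coefficients mod 7:
x^0: 5·6 = 30 ≡ 2 (mod 7)
x^1: 5·4 + 6·6 = 56 ≡ 0 (mod 7)
x^2: 5·3 + 6·4 = 39 ≡ 4 (mod 7)
x^3: 6·3 = 18 ≡ 4 (mod 7)
Result: 2 + 4x^2 + 4x^3

f · g = 2 + 4x^2 + 4x^3


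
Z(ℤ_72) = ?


Z(G) = {g ∈ G | gx = xg for all x ∈ G}
ℤ_72 is abelian, so Z(G) = G

Z(ℤ_72) = ℤ_72


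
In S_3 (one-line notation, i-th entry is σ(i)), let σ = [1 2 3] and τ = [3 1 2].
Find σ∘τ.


σ∘τ: apply τ first, then σ
1 →τ 3 →σ 3
2 →τ 1 →σ 1
3 →τ 2 →σ 2

σ∘τ = [3 1 2]


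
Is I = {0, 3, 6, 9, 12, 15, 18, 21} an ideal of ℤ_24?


Check ideal conditions for I = {0, 3, 6, 9, 12, 15, 18, 21} in ℤ_24:
(1) I is an additive subgroup? Yes
(2) For r ∈ ℤ_24 and a ∈ I: r·a ∈ I? Yes

Yes, I is an ideal of ℤ_24


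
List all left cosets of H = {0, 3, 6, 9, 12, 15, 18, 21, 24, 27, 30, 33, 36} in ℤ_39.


H = {0, 3, 6, 9, 12, 15, 18, 21, 24, 27, 30, 33, 36}, |H| = 13
Number of cosets = |G|/|H| = 39/13 = 3
0 + H = {0, 3, 6, 9, 12, 15, 18, 21, 24, 27, 30, 33, 36}
1 + H = {1, 4, 7, 10, 13, 16, 19, 22, 25, 28, 31, 34, 37}
2 + H = {2, 5, 8, 11, 14, 17, 20, 23, 26, 29, 32, 35, 38}

Cosets: 0+H={0,3,6,9,12,15,18,21,24,27,30,33,36}; 1+H={1,4,7,10,13,16,19,22,25,28,31,34,37}; 2+H={2,5,8,11,14,17,20,23,26,29,32,35,38}


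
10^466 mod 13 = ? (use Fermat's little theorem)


Fermat's little theorem: if p is prime and gcd(a,p)=1, then a^(p-1) ≡ 1 (mod p)
p = 13 is prime, gcd(10,13) = 1
Reduce exponent: 466 mod 12 = 10
So 10^466 ≡ 10^10 (mod 13)
10^10 mod 13 = 3

10^466 ≡ 3 (mod 13)


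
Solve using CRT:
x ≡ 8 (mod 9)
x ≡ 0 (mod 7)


m₁ = 9, m₂ = 7, gcd = 1, so CRT applies. M = m₁·m₂ = 63
Let M₁ = M/m₁ = 7, M₂ = M/m₂ = 9
Find y₁ ≡ M₁⁻¹ (mod m₁): 7⁻¹ ≡ 4 (mod 9)
Find y₂ ≡ M₂⁻¹ (mod m₂): 9⁻¹ ≡ 4 (mod 7)
x = a₁·M₁·y₁ + a₂·M₂·y₂ = 8·7·4 + 0·9·4 = 224
Reduce mod 63: x ≡ 35
Check: 35 mod 9 = 8 ✓, 35 mod 7 = 0 ✓

x ≡ 35 (mod 63)


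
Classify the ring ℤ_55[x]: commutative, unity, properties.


ℤ_55 has zero divisors (5·11 ≡ 0), and these lift to constant zero divisors in ℤ_55[x]; so not an integral domain
Commutative: Yes
Integral domain: No
Has unity: Yes

ℤ_55[x]: Commutative=Yes, Unity=Yes


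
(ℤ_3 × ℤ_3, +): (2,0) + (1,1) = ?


Operation: componentwise addition mod (3, 3)
(2,0) + (1,1) = ((a₁+b₁) mod 3, (a₂+b₂) mod 3) with a = (2,0), b = (1,1)

(2,0) + (1,1) = (0,1)


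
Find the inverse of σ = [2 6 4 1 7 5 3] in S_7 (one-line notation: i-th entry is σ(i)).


To find σ⁻¹, swap domain and range:
σ(1) = 2 → σ⁻¹(2) = 1
σ(2) = 6 → σ⁻¹(6) = 2
σ(3) = 4 → σ⁻¹(4) = 3
σ(4) = 1 → σ⁻¹(1) = 4
σ(5) = 7 → σ⁻¹(7) = 5
σ(6) = 5 → σ⁻¹(5) = 6
σ(7) = 3 → σ⁻¹(3) = 7

σ⁻¹ = [4 1 7 3 6 2 5]


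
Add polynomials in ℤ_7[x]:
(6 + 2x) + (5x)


Add coefficients mod 7:
x^0: 6 + 0 = 6 (mod 7)
x^1: 2 + 5 = 0 (mod 7)
Result: 6

f + g = 6


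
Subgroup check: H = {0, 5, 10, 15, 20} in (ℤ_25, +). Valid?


Subgroup test for H = {0, 5, 10, 15, 20} in (ℤ_25, +):
(1) 0 ∈ H? Yes
(2) Closure: for all a,b ∈ H, (a+b) mod 25 ∈ H? Yes
(3) Inverses: for all a ∈ H, -a mod 25 ∈ H? Yes

Yes, H is a subgroup of ℤ_25


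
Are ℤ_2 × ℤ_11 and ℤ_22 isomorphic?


Comparing ℤ_2 × ℤ_11 and ℤ_22:
gcd(2,11) = 1, so ℤ_2 × ℤ_11 ≅ ℤ_22 (CRT)

Yes, ℤ_2 × ℤ_11 ≅ ℤ_22


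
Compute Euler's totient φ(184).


Factor n: 184 = 2^3 × 23
φ(n) = n · ∏(1 - 1/p) over distinct primes p | n
φ(184) = 184 · (1 - 1/2) · (1 - 1/23) = 88

φ(184) = 88


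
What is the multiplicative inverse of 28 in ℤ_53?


Use the extended Euclidean algorithm to write 1 = 28·s + 53·t; then s mod 53 is the inverse.
Euclidean algorithm:
  28 = 0·53 + 28
  53 = 1·28 + 25
  28 = 1·25 + 3
  25 = 8·3 + 1
  3 = 3·1 + 0
gcd(28,53) = 1
Back-substitution gives: 28·(-17) + 53·(9) = 1
So 28⁻¹ ≡ -17 ≡ 36 (mod 53)
Check: 28 × 36 = 1008 ≡ 1 (mod 53) ✓

28⁻¹ ≡ 36 (mod 53)


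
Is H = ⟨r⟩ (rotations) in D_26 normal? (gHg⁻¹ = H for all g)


H = ⟨r⟩ (rotations) in D_26
The rotation subgroup ⟨r⟩ has index 2 in D_26, so it is normal

Yes, normal subgroup


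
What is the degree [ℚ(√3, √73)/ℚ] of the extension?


[ℚ(√3,√73):ℚ] = [ℚ(√3,√73):ℚ(√3)]·[ℚ(√3):ℚ] = 2·2 = 4

[ℚ(√3, √73)/ℚ] = 4


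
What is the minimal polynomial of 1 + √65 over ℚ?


Let α = 1 + √65. Then α - 1 = √65, so (α - 1)² = 65, giving α² - 2α - 64 = 0. Degree 2 and α ∉ ℚ, so this is the minimal polynomial.

Minimal polynomial: x² - 2x - 64


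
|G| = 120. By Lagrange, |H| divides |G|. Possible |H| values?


Lagrange's theorem: |H| divides |G|
|G| = 120
Divisors of 120: 1, 2, 3, 4, 5, 6, 8, 10, 12, 15, 20, 24, 30, 40, 60, 120

Possible subgroup orders: {1, 2, 3, 4, 5, 6, 8, 10, 12, 15, 20, 24, 30, 40, 60, 120}


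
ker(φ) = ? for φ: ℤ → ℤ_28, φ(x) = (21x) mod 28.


Kernel = preimage of identity
ker(φ) = {x ∈ ℤ : 21x ≡ 0 (mod 28)}. gcd(21,28) = 7, so 21x ≡ 0 (mod 28) ⟺ x ≡ 0 (mod 28/7 = 4). Hence ker(φ) = 4ℤ

ker(φ) = 4ℤ


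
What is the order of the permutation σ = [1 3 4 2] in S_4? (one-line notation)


Cycle decomposition: (2 3 4)
Cycle lengths: 3
Order = lcm(3) = 3

ord(σ) = 3


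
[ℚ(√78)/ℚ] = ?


√78 has minimal polynomial x² - 78 (irreducible over ℚ since 78 is squarefree)

[ℚ(√78)/ℚ] = 2


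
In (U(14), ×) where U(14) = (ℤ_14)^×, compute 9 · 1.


Operation: multiplication mod 14
9 · 1 = (a × b) mod 14 with a = 9, b = 1

9 · 1 = 9


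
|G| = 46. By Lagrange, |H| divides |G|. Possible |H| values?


Lagrange's theorem: |H| divides |G|
|G| = 46
Divisors of 46: 1, 2, 23, 46

Possible subgroup orders: {1, 2, 23, 46}


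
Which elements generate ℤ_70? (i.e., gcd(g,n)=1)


g generates ℤ_n iff gcd(g,n) = 1
Prime factors of 70: 2, 5, 7
Generators are g ∈ {1,...,69} not divisible by any of these primes.
Generators: {1, 3, 9, 11, 13, 17, 19, 23, 27, 29, 31, 33, 37, 39, 41, 43, 47, 51, 53, 57, 59, 61, 67, 69}
Number of generators = φ(70) = 24

Generators of ℤ_70 = {1, 3, 9, 11, 13, 17, 19, 23, 27, 29, 31, 33, 37, 39, 41, 43, 47, 51, 53, 57, 59, 61, 67, 69}


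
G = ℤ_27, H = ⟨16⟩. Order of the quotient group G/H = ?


|⟨16⟩| = n / gcd(16, 27) = 27 / 1 = 27
H is normal (ℤ_27 is abelian).
|G/H| = |G| / |H| = 27 / 27 = 1

|G/H| = 1


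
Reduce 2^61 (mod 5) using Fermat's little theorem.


Fermat's little theorem: if p is prime and gcd(a,p)=1, then a^(p-1) ≡ 1 (mod p)
p = 5 is prime, gcd(2,5) = 1
Reduce exponent: 61 mod 4 = 1
So 2^61 ≡ 2^1 (mod 5)
2^1 mod 5 = 2

2^61 ≡ 2 (mod 5)


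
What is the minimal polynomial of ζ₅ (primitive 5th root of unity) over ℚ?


ζ₅ is a root of Φ₅(x) = x⁴ + x³ + x² + x + 1, irreducible over ℚ

Minimal polynomial: x⁴ + x³ + x² + x + 1


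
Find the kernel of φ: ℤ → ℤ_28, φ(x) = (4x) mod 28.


Kernel = preimage of identity
ker(φ) = {x ∈ ℤ : 4x ≡ 0 (mod 28)}. gcd(4,28) = 4, so 4x ≡ 0 (mod 28) ⟺ x ≡ 0 (mod 28/4 = 7). Hence ker(φ) = 7ℤ

ker(φ) = 7ℤ


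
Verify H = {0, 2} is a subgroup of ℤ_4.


Subgroup test for H = {0, 2} in (ℤ_4, +):
(1) 0 ∈ H? Yes
(2) Closure: for all a,b ∈ H, (a+b) mod 4 ∈ H? Yes
(3) Inverses: for all a ∈ H, -a mod 4 ∈ H? Yes

Yes, H is a subgroup of ℤ_4


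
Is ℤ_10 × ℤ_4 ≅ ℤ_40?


Comparing ℤ_10 × ℤ_4 and ℤ_40:
gcd(10,4) = 2 ≠ 1. Max element order in ℤ_10×ℤ_4 is lcm(10,4) = 20 < 40, so it has no element of order 40

No, ℤ_10 × ℤ_4 ≇ ℤ_40


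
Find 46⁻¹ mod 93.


Use the extended Euclidean algorithm to write 1 = 46·s + 93·t; then s mod 93 is the inverse.
Euclidean algorithm:
  46 = 0·93 + 46
  93 = 2·46 + 1
  46 = 46·1 + 0
gcd(46,93) = 1
Back-substitution gives: 46·(-2) + 93·(1) = 1
So 46⁻¹ ≡ -2 ≡ 91 (mod 93)
Check: 46 × 91 = 4186 ≡ 1 (mod 93) ✓

46⁻¹ ≡ 91 (mod 93)


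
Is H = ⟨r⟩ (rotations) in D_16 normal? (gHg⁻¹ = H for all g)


H = ⟨r⟩ (rotations) in D_16
The rotation subgroup ⟨r⟩ has index 2 in D_16, so it is normal

Yes, normal subgroup


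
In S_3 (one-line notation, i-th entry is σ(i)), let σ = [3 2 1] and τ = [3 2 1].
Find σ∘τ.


σ∘τ: apply τ first, then σ
1 →τ 3 →σ 1
2 →τ 2 →σ 2
3 →τ 1 →σ 3

σ∘τ = [1 2 3]


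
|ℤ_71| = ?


ℤ_n has n elements.

|ℤ_71| = 71


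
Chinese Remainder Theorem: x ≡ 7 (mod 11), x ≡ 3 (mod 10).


m₁ = 11, m₂ = 10, gcd = 1, so CRT applies. M = m₁·m₂ = 110
Let M₁ = M/m₁ = 10, M₂ = M/m₂ = 11
Find y₁ ≡ M₁⁻¹ (mod m₁): 10⁻¹ ≡ 10 (mod 11)
Find y₂ ≡ M₂⁻¹ (mod m₂): 11⁻¹ ≡ 1 (mod 10)
x = a₁·M₁·y₁ + a₂·M₂·y₂ = 7·10·10 + 3·11·1 = 733
Reduce mod 110: x ≡ 73
Check: 73 mod 11 = 7 ✓, 73 mod 10 = 3 ✓

x ≡ 73 (mod 110)


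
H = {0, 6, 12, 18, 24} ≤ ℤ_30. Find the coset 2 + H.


2 + H = {2 + h (mod 30) : h ∈ H}
2+0=2, 2+6=8, 2+12=14, 2+18=20, 2+24=26

2 + H = {2, 8, 14, 20, 26}


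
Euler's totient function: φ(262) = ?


Factor n: 262 = 2 × 131
φ(n) = n · ∏(1 - 1/p) over distinct primes p | n
φ(262) = 262 · (1 - 1/2) · (1 - 1/131) = 130

φ(262) = 130


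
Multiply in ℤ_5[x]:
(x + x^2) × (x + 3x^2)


Expand and collect like terms; reduce coefficients mod 5:
x^0: 0·0 = 0 ≡ 0 (mod 5)
x^1: 0·1 + 1·0 = 0 ≡ 0 (mod 5)
x^2: 0·3 + 1·1 + 1·0 = 1 ≡ 1 (mod 5)
x^3: 1·3 + 1·1 = 4 ≡ 4 (mod 5)
x^4: 1·3 = 3 ≡ 3 (mod 5)
Result: x^2 + 4x^3 + 3x^4

f · g = x^2 + 4x^3 + 3x^4


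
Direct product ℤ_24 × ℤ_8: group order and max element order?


|ℤ_24 × ℤ_8| = 24 × 8 = 192
Max element order = lcm(24,8) = 24
Cyclic? No (gcd=8)

|ℤ_24×ℤ_8| = 192, max element order = 24


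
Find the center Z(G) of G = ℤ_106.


Z(G) = {g ∈ G | gx = xg for all x ∈ G}
ℤ_106 is abelian, so Z(G) = G

Z(ℤ_106) = ℤ_106


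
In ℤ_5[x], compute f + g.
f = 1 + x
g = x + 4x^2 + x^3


Add coefficients mod 5:
x^0: 1 + 0 = 1 (mod 5)
x^1: 1 + 1 = 2 (mod 5)
x^2: 0 + 4 = 4 (mod 5)
x^3: 0 + 1 = 1 (mod 5)
Result: 1 + 2x + 4x^2 + x^3

f + g = 1 + 2x + 4x^2 + x^3


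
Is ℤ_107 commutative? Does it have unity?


ℤ_107 is a commutative ring with unity 1; 107 is prime, so ℤ_107 is a field (hence an integral domain)
Commutative: Yes
Integral domain: Yes
Has unity: Yes

ℤ_107: Commutative=Yes, Unity=Yes


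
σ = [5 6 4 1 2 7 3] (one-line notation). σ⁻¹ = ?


To find σ⁻¹, swap domain and range:
σ(1) = 5 → σ⁻¹(5) = 1
σ(2) = 6 → σ⁻¹(6) = 2
σ(3) = 4 → σ⁻¹(4) = 3
σ(4) = 1 → σ⁻¹(1) = 4
σ(5) = 2 → σ⁻¹(2) = 5
σ(6) = 7 → σ⁻¹(7) = 6
σ(7) = 3 → σ⁻¹(3) = 7

σ⁻¹ = [4 5 7 3 1 2 6]


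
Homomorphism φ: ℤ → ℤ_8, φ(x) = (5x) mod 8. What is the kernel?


Kernel = preimage of identity
ker(φ) = {x ∈ ℤ : 5x ≡ 0 (mod 8)}. gcd(5,8) = 1, so 5x ≡ 0 (mod 8) ⟺ x ≡ 0 (mod 8/1 = 8). Hence ker(φ) = 8ℤ

ker(φ) = 8ℤ


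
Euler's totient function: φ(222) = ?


Factor n: 222 = 2 × 3 × 37
φ(n) = n · ∏(1 - 1/p) over distinct primes p | n
φ(222) = 222 · (1 - 1/2) · (1 - 1/3) · (1 - 1/37) = 72

φ(222) = 72


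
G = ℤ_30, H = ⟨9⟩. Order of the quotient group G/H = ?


|⟨9⟩| = n / gcd(9, 30) = 30 / 3 = 10
H is normal (ℤ_30 is abelian).
|G/H| = |G| / |H| = 30 / 10 = 3

|G/H| = 3


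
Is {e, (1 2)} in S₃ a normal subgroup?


H = {e, (1 2)} in S₃
(1 3)(1 2)(1 3)⁻¹ = (2 3) ∉ {e, (1 2)}, so it is not normal

No, not a normal subgroup


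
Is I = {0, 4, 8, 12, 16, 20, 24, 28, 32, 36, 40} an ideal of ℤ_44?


Check ideal conditions for I = {0, 4, 8, 12, 16, 20, 24, 28, 32, 36, 40} in ℤ_44:
(1) I is an additive subgroup? Yes
(2) For r ∈ ℤ_44 and a ∈ I: r·a ∈ I? Yes

Yes, I is an ideal of ℤ_44


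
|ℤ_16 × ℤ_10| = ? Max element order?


|ℤ_16 × ℤ_10| = 16 × 10 = 160
Max element order = lcm(16,10) = 80
Cyclic? No (gcd=2)

|ℤ_16×ℤ_10| = 160, max element order = 80


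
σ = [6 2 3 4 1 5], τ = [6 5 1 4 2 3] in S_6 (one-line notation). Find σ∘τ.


σ∘τ: apply τ first, then σ
1 →τ 6 →σ 5
2 →τ 5 →σ 1
3 →τ 1 →σ 6
4 →τ 4 →σ 4
5 →τ 2 →σ 2
6 →τ 3 →σ 3

σ∘τ = [5 1 6 4 2 3]


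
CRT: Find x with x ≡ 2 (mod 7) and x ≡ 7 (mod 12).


m₁ = 7, m₂ = 12, gcd = 1, so CRT applies. M = m₁·m₂ = 84
Let M₁ = M/m₁ = 12, M₂ = M/m₂ = 7
Find y₁ ≡ M₁⁻¹ (mod m₁): 12⁻¹ ≡ 3 (mod 7)
Find y₂ ≡ M₂⁻¹ (mod m₂): 7⁻¹ ≡ 7 (mod 12)
x = a₁·M₁·y₁ + a₂·M₂·y₂ = 2·12·3 + 7·7·7 = 415
Reduce mod 84: x ≡ 79
Check: 79 mod 7 = 2 ✓, 79 mod 12 = 7 ✓

x ≡ 79 (mod 84)


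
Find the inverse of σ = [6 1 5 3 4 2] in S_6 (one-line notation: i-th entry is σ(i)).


To find σ⁻¹, swap domain and range:
σ(1) = 6 → σ⁻¹(6) = 1
σ(2) = 1 → σ⁻¹(1) = 2
σ(3) = 5 → σ⁻¹(5) = 3
σ(4) = 3 → σ⁻¹(3) = 4
σ(5) = 4 → σ⁻¹(4) = 5
σ(6) = 2 → σ⁻¹(2) = 6

σ⁻¹ = [2 6 4 5 3 1]


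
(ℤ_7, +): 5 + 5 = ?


Operation: addition mod 7
5 + 5 = (a + b) mod 7 with a = 5, b = 5

5 + 5 = 3


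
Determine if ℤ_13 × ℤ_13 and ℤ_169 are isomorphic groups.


Comparing ℤ_13 × ℤ_13 and ℤ_169:
gcd(13,13) = 13 ≠ 1. Max element order in ℤ_13×ℤ_13 is lcm(13,13) = 13 < 169, so it has no element of order 169

No, ℤ_13 × ℤ_13 ≇ ℤ_169


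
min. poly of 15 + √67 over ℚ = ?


Let α = 15 + √67. Then α - 15 = √67, so (α - 15)² = 67, giving α² - 30α + 158 = 0. Degree 2 and α ∉ ℚ, so this is the minimal polynomial.

Minimal polynomial: x² - 30x + 158


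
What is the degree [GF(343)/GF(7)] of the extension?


GF(343) = GF(7^3), so the extension degree is 3

[GF(343)/GF(7)] = 3


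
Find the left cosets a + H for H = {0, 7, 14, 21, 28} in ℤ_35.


H = {0, 7, 14, 21, 28}, |H| = 5
Number of cosets = |G|/|H| = 35/5 = 7
0 + H = {0, 7, 14, 21, 28}
1 + H = {1, 8, 15, 22, 29}
2 + H = {2, 9, 16, 23, 30}
3 + H = {3, 10, 17, 24, 31}
4 + H = {4, 11, 18, 25, 32}
5 + H = {5, 12, 19, 26, 33}
6 + H = {6, 13, 20, 27, 34}

Cosets: 0+H={0,7,14,21,28}; 1+H={1,8,15,22,29}; 2+H={2,9,16,23,30}; 3+H={3,10,17,24,31}; 4+H={4,11,18,25,32}; 5+H={5,12,19,26,33}; 6+H={6,13,20,27,34}


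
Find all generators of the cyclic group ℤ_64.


g generates ℤ_n iff gcd(g,n) = 1
Prime factors of 64: 2
Generators are g ∈ {1,...,63} not divisible by any of these primes.
Generators: {1, 3, 5, 7, 9, 11, 13, 15, 17, 19, 21, 23, 25, 27, 29, 31, 33, 35, 37, 39, 41, 43, 45, 47, 49, 51, 53, 55, 57, 59, 61, 63}
Number of generators = φ(64) = 32

Generators of ℤ_64 = {1, 3, 5, 7, 9, 11, 13, 15, 17, 19, 21, 23, 25, 27, 29, 31, 33, 35, 37, 39, 41, 43, 45, 47, 49, 51, 53, 55, 57, 59, 61, 63}


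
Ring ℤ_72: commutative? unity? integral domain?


ℤ_72 is a commutative ring with unity 1; 72 = 2×36 is composite, so 2·36 ≡ 0 gives zero divisors (not an integral domain)
Commutative: Yes
Integral domain: No
Has unity: Yes

ℤ_72: Commutative=Yes, Unity=Yes


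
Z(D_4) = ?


Z(G) = {g ∈ G | gx = xg for all x ∈ G}
For even n, Z(D_n) = {e, r^(n/2)}: the 180° rotation r^2 commutes with every reflection and rotation

Z(D_4) = {e, r^2}


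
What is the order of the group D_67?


|D_n| = 2n (n rotations and n reflections)
|D_67| = 2×67 = 134

|D_67| = 134


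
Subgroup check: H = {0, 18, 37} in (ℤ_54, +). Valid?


Subgroup test for H = {0, 18, 37} in (ℤ_54, +):
(1) 0 ∈ H? Yes
(2) Closure: for all a,b ∈ H, (a+b) mod 54 ∈ H? No  [counterexample: 18 + 18 = 36 ∉ H]
(3) Inverses: for all a ∈ H, -a mod 54 ∈ H? No

No, H is not a subgroup of ℤ_54


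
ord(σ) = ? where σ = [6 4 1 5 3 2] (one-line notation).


Cycle decomposition: (1 6 2 4 5 3)
Cycle lengths: 6
Order = lcm(6) = 6

ord(σ) = 6


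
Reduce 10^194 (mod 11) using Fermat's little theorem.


Fermat's little theorem: if p is prime and gcd(a,p)=1, then a^(p-1) ≡ 1 (mod p)
p = 11 is prime, gcd(10,11) = 1
Reduce exponent: 194 mod 10 = 4
So 10^194 ≡ 10^4 (mod 11)
10^4 mod 11 = 1

10^194 ≡ 1 (mod 11)


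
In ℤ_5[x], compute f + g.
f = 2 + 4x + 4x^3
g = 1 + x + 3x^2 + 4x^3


Add coefficients mod 5:
x^0: 2 + 1 = 3 (mod 5)
x^1: 4 + 1 = 0 (mod 5)
x^2: 0 + 3 = 3 (mod 5)
x^3: 4 + 4 = 3 (mod 5)
Result: 3 + 3x^2 + 3x^3

f + g = 3 + 3x^2 + 3x^3


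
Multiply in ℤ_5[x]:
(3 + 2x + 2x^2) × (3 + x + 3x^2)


Expand and collect like terms; reduce coefficients mod 5:
x^0: 3·3 = 9 ≡ 4 (mod 5)
x^1: 3·1 + 2·3 = 9 ≡ 4 (mod 5)
x^2: 3·3 + 2·1 + 2·3 = 17 ≡ 2 (mod 5)
x^3: 2·3 + 2·1 = 8 ≡ 3 (mod 5)
x^4: 2·3 = 6 ≡ 1 (mod 5)
Result: 4 + 4x + 2x^2 + 3x^3 + x^4

f · g = 4 + 4x + 2x^2 + 3x^3 + x^4


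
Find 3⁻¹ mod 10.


Use the extended Euclidean algorithm to write 1 = 3·s + 10·t; then s mod 10 is the inverse.
Euclidean algorithm:
  3 = 0·10 + 3
  10 = 3·3 + 1
  3 = 3·1 + 0
gcd(3,10) = 1
Back-substitution gives: 3·(-3) + 10·(1) = 1
So 3⁻¹ ≡ -3 ≡ 7 (mod 10)
Check: 3 × 7 = 21 ≡ 1 (mod 10) ✓

3⁻¹ ≡ 7 (mod 10)


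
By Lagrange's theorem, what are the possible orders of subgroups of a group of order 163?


Lagrange's theorem: |H| divides |G|
|G| = 163
Divisors of 163: 1, 163

Possible subgroup orders: {1, 163}


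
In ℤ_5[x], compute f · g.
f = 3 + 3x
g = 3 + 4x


Expand and collect like terms; reduce coefficients mod 5:
x^0: 3·3 = 9 ≡ 4 (mod 5)
x^1: 3·4 + 3·3 = 21 ≡ 1 (mod 5)
x^2: 3·4 = 12 ≡ 2 (mod 5)
Result: 4 + x + 2x^2

f · g = 4 + x + 2x^2


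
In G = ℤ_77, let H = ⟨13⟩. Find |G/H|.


|⟨13⟩| = n / gcd(13, 77) = 77 / 1 = 77
H is normal (ℤ_77 is abelian).
|G/H| = |G| / |H| = 77 / 77 = 1

|G/H| = 1


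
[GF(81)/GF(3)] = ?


GF(81) = GF(3^4), so the extension degree is 4

[GF(81)/GF(3)] = 4


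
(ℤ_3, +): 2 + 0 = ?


Operation: addition mod 3
2 + 0 = (a + b) mod 3 with a = 2, b = 0

2 + 0 = 2


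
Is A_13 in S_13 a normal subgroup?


H = A_13 in S_13
A_13 has index 2 in S_13, and every subgroup of index 2 is normal

Yes, normal subgroup


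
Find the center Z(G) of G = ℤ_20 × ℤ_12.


Z(G) = {g ∈ G | gx = xg for all x ∈ G}
Direct product of abelian groups is abelian, so Z(G) = G

Z(ℤ_20 × ℤ_12) = ℤ_20 × ℤ_12


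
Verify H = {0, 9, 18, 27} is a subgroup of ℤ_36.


Subgroup test for H = {0, 9, 18, 27} in (ℤ_36, +):
(1) 0 ∈ H? Yes
(2) Closure: for all a,b ∈ H, (a+b) mod 36 ∈ H? Yes
(3) Inverses: for all a ∈ H, -a mod 36 ∈ H? Yes

Yes, H is a subgroup of ℤ_36


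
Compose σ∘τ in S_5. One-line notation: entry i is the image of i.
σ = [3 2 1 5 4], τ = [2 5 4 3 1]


σ∘τ: apply τ first, then σ
1 →τ 2 →σ 2
2 →τ 5 →σ 4
3 →τ 4 →σ 5
4 →τ 3 →σ 1
5 →τ 1 →σ 3

σ∘τ = [2 4 5 1 3]


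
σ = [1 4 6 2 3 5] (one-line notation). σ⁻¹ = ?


To find σ⁻¹, swap domain and range:
σ(1) = 1 → σ⁻¹(1) = 1
σ(2) = 4 → σ⁻¹(4) = 2
σ(3) = 6 → σ⁻¹(6) = 3
σ(4) = 2 → σ⁻¹(2) = 4
σ(5) = 3 → σ⁻¹(3) = 5
σ(6) = 5 → σ⁻¹(5) = 6

σ⁻¹ = [1 4 5 2 6 3]


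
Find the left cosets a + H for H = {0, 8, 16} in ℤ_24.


H = {0, 8, 16}, |H| = 3
Number of cosets = |G|/|H| = 24/3 = 8
0 + H = {0, 8, 16}
1 + H = {1, 9, 17}
2 + H = {2, 10, 18}
3 + H = {3, 11, 19}
4 + H = {4, 12, 20}
5 + H = {5, 13, 21}
6 + H = {6, 14, 22}
7 + H = {7, 15, 23}

Cosets: 0+H={0,8,16}; 1+H={1,9,17}; 2+H={2,10,18}; 3+H={3,11,19}; 4+H={4,12,20}; 5+H={5,13,21}; 6+H={6,14,22}; 7+H={7,15,23}


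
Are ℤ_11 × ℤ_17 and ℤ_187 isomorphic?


Comparing ℤ_11 × ℤ_17 and ℤ_187:
gcd(11,17) = 1, so ℤ_11 × ℤ_17 ≅ ℤ_187 (CRT)

Yes, ℤ_11 × ℤ_17 ≅ ℤ_187
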